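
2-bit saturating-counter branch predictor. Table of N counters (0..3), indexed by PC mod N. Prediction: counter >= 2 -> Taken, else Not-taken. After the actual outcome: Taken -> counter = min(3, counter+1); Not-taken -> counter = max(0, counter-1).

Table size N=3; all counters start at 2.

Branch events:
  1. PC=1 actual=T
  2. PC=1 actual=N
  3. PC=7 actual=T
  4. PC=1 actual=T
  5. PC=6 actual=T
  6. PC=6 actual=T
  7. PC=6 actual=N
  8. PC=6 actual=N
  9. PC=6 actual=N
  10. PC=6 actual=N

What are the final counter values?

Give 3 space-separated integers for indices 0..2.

Answer: 0 3 2

Derivation:
Ev 1: PC=1 idx=1 pred=T actual=T -> ctr[1]=3
Ev 2: PC=1 idx=1 pred=T actual=N -> ctr[1]=2
Ev 3: PC=7 idx=1 pred=T actual=T -> ctr[1]=3
Ev 4: PC=1 idx=1 pred=T actual=T -> ctr[1]=3
Ev 5: PC=6 idx=0 pred=T actual=T -> ctr[0]=3
Ev 6: PC=6 idx=0 pred=T actual=T -> ctr[0]=3
Ev 7: PC=6 idx=0 pred=T actual=N -> ctr[0]=2
Ev 8: PC=6 idx=0 pred=T actual=N -> ctr[0]=1
Ev 9: PC=6 idx=0 pred=N actual=N -> ctr[0]=0
Ev 10: PC=6 idx=0 pred=N actual=N -> ctr[0]=0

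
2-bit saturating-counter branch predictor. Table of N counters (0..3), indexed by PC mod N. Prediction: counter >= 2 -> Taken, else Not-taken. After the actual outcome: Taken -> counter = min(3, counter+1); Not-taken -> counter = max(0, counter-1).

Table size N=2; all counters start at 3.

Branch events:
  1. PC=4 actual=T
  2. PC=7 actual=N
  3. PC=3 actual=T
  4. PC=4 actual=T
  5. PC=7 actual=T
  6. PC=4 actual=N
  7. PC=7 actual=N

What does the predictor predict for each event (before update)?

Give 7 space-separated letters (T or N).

Answer: T T T T T T T

Derivation:
Ev 1: PC=4 idx=0 pred=T actual=T -> ctr[0]=3
Ev 2: PC=7 idx=1 pred=T actual=N -> ctr[1]=2
Ev 3: PC=3 idx=1 pred=T actual=T -> ctr[1]=3
Ev 4: PC=4 idx=0 pred=T actual=T -> ctr[0]=3
Ev 5: PC=7 idx=1 pred=T actual=T -> ctr[1]=3
Ev 6: PC=4 idx=0 pred=T actual=N -> ctr[0]=2
Ev 7: PC=7 idx=1 pred=T actual=N -> ctr[1]=2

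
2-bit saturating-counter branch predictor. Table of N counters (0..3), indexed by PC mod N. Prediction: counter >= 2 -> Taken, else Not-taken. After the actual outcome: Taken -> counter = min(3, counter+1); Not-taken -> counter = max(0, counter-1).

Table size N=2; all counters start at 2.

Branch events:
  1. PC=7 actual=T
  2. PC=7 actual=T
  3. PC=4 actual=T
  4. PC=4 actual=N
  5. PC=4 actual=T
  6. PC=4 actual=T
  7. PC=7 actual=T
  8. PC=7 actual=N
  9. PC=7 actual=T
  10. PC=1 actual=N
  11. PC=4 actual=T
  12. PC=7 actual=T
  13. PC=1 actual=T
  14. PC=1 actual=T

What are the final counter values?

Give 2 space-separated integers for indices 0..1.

Answer: 3 3

Derivation:
Ev 1: PC=7 idx=1 pred=T actual=T -> ctr[1]=3
Ev 2: PC=7 idx=1 pred=T actual=T -> ctr[1]=3
Ev 3: PC=4 idx=0 pred=T actual=T -> ctr[0]=3
Ev 4: PC=4 idx=0 pred=T actual=N -> ctr[0]=2
Ev 5: PC=4 idx=0 pred=T actual=T -> ctr[0]=3
Ev 6: PC=4 idx=0 pred=T actual=T -> ctr[0]=3
Ev 7: PC=7 idx=1 pred=T actual=T -> ctr[1]=3
Ev 8: PC=7 idx=1 pred=T actual=N -> ctr[1]=2
Ev 9: PC=7 idx=1 pred=T actual=T -> ctr[1]=3
Ev 10: PC=1 idx=1 pred=T actual=N -> ctr[1]=2
Ev 11: PC=4 idx=0 pred=T actual=T -> ctr[0]=3
Ev 12: PC=7 idx=1 pred=T actual=T -> ctr[1]=3
Ev 13: PC=1 idx=1 pred=T actual=T -> ctr[1]=3
Ev 14: PC=1 idx=1 pred=T actual=T -> ctr[1]=3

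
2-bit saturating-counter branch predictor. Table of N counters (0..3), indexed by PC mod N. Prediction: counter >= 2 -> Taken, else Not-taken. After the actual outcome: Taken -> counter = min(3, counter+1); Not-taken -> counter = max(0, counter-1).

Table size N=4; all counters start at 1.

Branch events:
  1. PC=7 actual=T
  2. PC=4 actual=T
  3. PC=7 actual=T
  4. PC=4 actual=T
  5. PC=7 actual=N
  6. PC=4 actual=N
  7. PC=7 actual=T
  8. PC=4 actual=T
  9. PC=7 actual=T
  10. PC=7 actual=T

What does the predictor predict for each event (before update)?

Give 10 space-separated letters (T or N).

Ev 1: PC=7 idx=3 pred=N actual=T -> ctr[3]=2
Ev 2: PC=4 idx=0 pred=N actual=T -> ctr[0]=2
Ev 3: PC=7 idx=3 pred=T actual=T -> ctr[3]=3
Ev 4: PC=4 idx=0 pred=T actual=T -> ctr[0]=3
Ev 5: PC=7 idx=3 pred=T actual=N -> ctr[3]=2
Ev 6: PC=4 idx=0 pred=T actual=N -> ctr[0]=2
Ev 7: PC=7 idx=3 pred=T actual=T -> ctr[3]=3
Ev 8: PC=4 idx=0 pred=T actual=T -> ctr[0]=3
Ev 9: PC=7 idx=3 pred=T actual=T -> ctr[3]=3
Ev 10: PC=7 idx=3 pred=T actual=T -> ctr[3]=3

Answer: N N T T T T T T T T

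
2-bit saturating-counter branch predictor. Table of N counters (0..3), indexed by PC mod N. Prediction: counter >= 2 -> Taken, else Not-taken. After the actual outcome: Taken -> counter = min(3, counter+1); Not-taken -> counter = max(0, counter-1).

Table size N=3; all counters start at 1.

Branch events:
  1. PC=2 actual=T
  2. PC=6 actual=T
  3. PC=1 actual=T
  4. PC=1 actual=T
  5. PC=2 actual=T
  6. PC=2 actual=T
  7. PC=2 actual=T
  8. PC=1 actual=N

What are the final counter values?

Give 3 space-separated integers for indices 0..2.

Ev 1: PC=2 idx=2 pred=N actual=T -> ctr[2]=2
Ev 2: PC=6 idx=0 pred=N actual=T -> ctr[0]=2
Ev 3: PC=1 idx=1 pred=N actual=T -> ctr[1]=2
Ev 4: PC=1 idx=1 pred=T actual=T -> ctr[1]=3
Ev 5: PC=2 idx=2 pred=T actual=T -> ctr[2]=3
Ev 6: PC=2 idx=2 pred=T actual=T -> ctr[2]=3
Ev 7: PC=2 idx=2 pred=T actual=T -> ctr[2]=3
Ev 8: PC=1 idx=1 pred=T actual=N -> ctr[1]=2

Answer: 2 2 3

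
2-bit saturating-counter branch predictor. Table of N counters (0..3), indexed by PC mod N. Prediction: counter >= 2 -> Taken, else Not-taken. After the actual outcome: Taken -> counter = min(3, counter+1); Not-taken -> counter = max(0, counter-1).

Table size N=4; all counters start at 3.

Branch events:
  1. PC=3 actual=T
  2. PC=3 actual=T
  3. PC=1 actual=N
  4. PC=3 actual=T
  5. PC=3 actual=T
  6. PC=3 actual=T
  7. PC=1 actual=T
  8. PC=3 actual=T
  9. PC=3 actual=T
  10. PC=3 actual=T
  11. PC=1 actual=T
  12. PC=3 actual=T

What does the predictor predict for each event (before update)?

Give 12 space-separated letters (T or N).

Answer: T T T T T T T T T T T T

Derivation:
Ev 1: PC=3 idx=3 pred=T actual=T -> ctr[3]=3
Ev 2: PC=3 idx=3 pred=T actual=T -> ctr[3]=3
Ev 3: PC=1 idx=1 pred=T actual=N -> ctr[1]=2
Ev 4: PC=3 idx=3 pred=T actual=T -> ctr[3]=3
Ev 5: PC=3 idx=3 pred=T actual=T -> ctr[3]=3
Ev 6: PC=3 idx=3 pred=T actual=T -> ctr[3]=3
Ev 7: PC=1 idx=1 pred=T actual=T -> ctr[1]=3
Ev 8: PC=3 idx=3 pred=T actual=T -> ctr[3]=3
Ev 9: PC=3 idx=3 pred=T actual=T -> ctr[3]=3
Ev 10: PC=3 idx=3 pred=T actual=T -> ctr[3]=3
Ev 11: PC=1 idx=1 pred=T actual=T -> ctr[1]=3
Ev 12: PC=3 idx=3 pred=T actual=T -> ctr[3]=3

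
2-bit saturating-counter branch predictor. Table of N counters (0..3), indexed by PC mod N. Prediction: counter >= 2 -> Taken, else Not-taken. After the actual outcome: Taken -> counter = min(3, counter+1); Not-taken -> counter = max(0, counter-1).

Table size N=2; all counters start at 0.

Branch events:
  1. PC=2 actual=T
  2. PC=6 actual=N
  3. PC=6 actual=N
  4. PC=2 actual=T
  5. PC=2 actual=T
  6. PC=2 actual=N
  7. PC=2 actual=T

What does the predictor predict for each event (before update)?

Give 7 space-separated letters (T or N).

Ev 1: PC=2 idx=0 pred=N actual=T -> ctr[0]=1
Ev 2: PC=6 idx=0 pred=N actual=N -> ctr[0]=0
Ev 3: PC=6 idx=0 pred=N actual=N -> ctr[0]=0
Ev 4: PC=2 idx=0 pred=N actual=T -> ctr[0]=1
Ev 5: PC=2 idx=0 pred=N actual=T -> ctr[0]=2
Ev 6: PC=2 idx=0 pred=T actual=N -> ctr[0]=1
Ev 7: PC=2 idx=0 pred=N actual=T -> ctr[0]=2

Answer: N N N N N T N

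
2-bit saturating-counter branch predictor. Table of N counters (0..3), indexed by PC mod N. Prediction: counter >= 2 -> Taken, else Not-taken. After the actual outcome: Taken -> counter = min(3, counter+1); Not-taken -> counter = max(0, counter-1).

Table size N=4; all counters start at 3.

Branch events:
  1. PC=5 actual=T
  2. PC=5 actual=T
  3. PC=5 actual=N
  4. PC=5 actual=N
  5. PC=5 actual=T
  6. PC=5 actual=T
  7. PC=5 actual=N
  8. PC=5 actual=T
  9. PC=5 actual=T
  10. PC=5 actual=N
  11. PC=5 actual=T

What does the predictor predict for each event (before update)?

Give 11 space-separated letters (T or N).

Ev 1: PC=5 idx=1 pred=T actual=T -> ctr[1]=3
Ev 2: PC=5 idx=1 pred=T actual=T -> ctr[1]=3
Ev 3: PC=5 idx=1 pred=T actual=N -> ctr[1]=2
Ev 4: PC=5 idx=1 pred=T actual=N -> ctr[1]=1
Ev 5: PC=5 idx=1 pred=N actual=T -> ctr[1]=2
Ev 6: PC=5 idx=1 pred=T actual=T -> ctr[1]=3
Ev 7: PC=5 idx=1 pred=T actual=N -> ctr[1]=2
Ev 8: PC=5 idx=1 pred=T actual=T -> ctr[1]=3
Ev 9: PC=5 idx=1 pred=T actual=T -> ctr[1]=3
Ev 10: PC=5 idx=1 pred=T actual=N -> ctr[1]=2
Ev 11: PC=5 idx=1 pred=T actual=T -> ctr[1]=3

Answer: T T T T N T T T T T T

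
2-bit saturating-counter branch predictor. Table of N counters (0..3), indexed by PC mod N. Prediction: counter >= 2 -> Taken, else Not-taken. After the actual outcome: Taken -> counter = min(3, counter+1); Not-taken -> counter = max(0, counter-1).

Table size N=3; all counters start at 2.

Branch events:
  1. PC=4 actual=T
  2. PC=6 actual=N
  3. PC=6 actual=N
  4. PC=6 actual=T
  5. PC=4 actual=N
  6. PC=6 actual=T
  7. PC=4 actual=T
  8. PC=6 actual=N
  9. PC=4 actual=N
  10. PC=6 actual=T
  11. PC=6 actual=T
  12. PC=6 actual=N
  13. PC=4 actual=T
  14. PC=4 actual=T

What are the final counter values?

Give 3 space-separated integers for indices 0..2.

Ev 1: PC=4 idx=1 pred=T actual=T -> ctr[1]=3
Ev 2: PC=6 idx=0 pred=T actual=N -> ctr[0]=1
Ev 3: PC=6 idx=0 pred=N actual=N -> ctr[0]=0
Ev 4: PC=6 idx=0 pred=N actual=T -> ctr[0]=1
Ev 5: PC=4 idx=1 pred=T actual=N -> ctr[1]=2
Ev 6: PC=6 idx=0 pred=N actual=T -> ctr[0]=2
Ev 7: PC=4 idx=1 pred=T actual=T -> ctr[1]=3
Ev 8: PC=6 idx=0 pred=T actual=N -> ctr[0]=1
Ev 9: PC=4 idx=1 pred=T actual=N -> ctr[1]=2
Ev 10: PC=6 idx=0 pred=N actual=T -> ctr[0]=2
Ev 11: PC=6 idx=0 pred=T actual=T -> ctr[0]=3
Ev 12: PC=6 idx=0 pred=T actual=N -> ctr[0]=2
Ev 13: PC=4 idx=1 pred=T actual=T -> ctr[1]=3
Ev 14: PC=4 idx=1 pred=T actual=T -> ctr[1]=3

Answer: 2 3 2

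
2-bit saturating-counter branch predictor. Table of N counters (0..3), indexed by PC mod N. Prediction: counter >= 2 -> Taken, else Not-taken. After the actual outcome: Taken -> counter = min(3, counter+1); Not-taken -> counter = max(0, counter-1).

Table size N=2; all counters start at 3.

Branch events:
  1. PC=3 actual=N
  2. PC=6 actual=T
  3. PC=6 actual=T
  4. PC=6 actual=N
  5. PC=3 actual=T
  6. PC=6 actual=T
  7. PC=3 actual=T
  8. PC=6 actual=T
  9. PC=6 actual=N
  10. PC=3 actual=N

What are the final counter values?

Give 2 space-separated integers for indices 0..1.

Ev 1: PC=3 idx=1 pred=T actual=N -> ctr[1]=2
Ev 2: PC=6 idx=0 pred=T actual=T -> ctr[0]=3
Ev 3: PC=6 idx=0 pred=T actual=T -> ctr[0]=3
Ev 4: PC=6 idx=0 pred=T actual=N -> ctr[0]=2
Ev 5: PC=3 idx=1 pred=T actual=T -> ctr[1]=3
Ev 6: PC=6 idx=0 pred=T actual=T -> ctr[0]=3
Ev 7: PC=3 idx=1 pred=T actual=T -> ctr[1]=3
Ev 8: PC=6 idx=0 pred=T actual=T -> ctr[0]=3
Ev 9: PC=6 idx=0 pred=T actual=N -> ctr[0]=2
Ev 10: PC=3 idx=1 pred=T actual=N -> ctr[1]=2

Answer: 2 2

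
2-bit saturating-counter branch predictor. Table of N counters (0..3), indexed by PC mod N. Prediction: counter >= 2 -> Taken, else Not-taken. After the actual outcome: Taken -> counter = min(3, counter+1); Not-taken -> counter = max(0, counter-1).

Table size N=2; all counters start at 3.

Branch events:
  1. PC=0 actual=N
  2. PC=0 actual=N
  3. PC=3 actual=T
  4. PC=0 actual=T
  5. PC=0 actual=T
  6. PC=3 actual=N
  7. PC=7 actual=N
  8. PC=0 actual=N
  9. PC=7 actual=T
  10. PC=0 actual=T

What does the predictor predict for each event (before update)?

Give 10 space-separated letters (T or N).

Ev 1: PC=0 idx=0 pred=T actual=N -> ctr[0]=2
Ev 2: PC=0 idx=0 pred=T actual=N -> ctr[0]=1
Ev 3: PC=3 idx=1 pred=T actual=T -> ctr[1]=3
Ev 4: PC=0 idx=0 pred=N actual=T -> ctr[0]=2
Ev 5: PC=0 idx=0 pred=T actual=T -> ctr[0]=3
Ev 6: PC=3 idx=1 pred=T actual=N -> ctr[1]=2
Ev 7: PC=7 idx=1 pred=T actual=N -> ctr[1]=1
Ev 8: PC=0 idx=0 pred=T actual=N -> ctr[0]=2
Ev 9: PC=7 idx=1 pred=N actual=T -> ctr[1]=2
Ev 10: PC=0 idx=0 pred=T actual=T -> ctr[0]=3

Answer: T T T N T T T T N T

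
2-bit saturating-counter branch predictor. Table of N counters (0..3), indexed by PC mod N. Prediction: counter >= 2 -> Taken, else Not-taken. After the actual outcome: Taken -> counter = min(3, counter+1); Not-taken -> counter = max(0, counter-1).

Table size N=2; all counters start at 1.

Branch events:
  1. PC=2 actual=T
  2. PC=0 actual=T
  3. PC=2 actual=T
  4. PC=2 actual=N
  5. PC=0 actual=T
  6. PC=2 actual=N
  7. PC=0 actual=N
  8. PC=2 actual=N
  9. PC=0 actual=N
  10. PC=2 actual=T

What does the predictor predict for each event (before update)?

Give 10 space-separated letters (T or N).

Ev 1: PC=2 idx=0 pred=N actual=T -> ctr[0]=2
Ev 2: PC=0 idx=0 pred=T actual=T -> ctr[0]=3
Ev 3: PC=2 idx=0 pred=T actual=T -> ctr[0]=3
Ev 4: PC=2 idx=0 pred=T actual=N -> ctr[0]=2
Ev 5: PC=0 idx=0 pred=T actual=T -> ctr[0]=3
Ev 6: PC=2 idx=0 pred=T actual=N -> ctr[0]=2
Ev 7: PC=0 idx=0 pred=T actual=N -> ctr[0]=1
Ev 8: PC=2 idx=0 pred=N actual=N -> ctr[0]=0
Ev 9: PC=0 idx=0 pred=N actual=N -> ctr[0]=0
Ev 10: PC=2 idx=0 pred=N actual=T -> ctr[0]=1

Answer: N T T T T T T N N N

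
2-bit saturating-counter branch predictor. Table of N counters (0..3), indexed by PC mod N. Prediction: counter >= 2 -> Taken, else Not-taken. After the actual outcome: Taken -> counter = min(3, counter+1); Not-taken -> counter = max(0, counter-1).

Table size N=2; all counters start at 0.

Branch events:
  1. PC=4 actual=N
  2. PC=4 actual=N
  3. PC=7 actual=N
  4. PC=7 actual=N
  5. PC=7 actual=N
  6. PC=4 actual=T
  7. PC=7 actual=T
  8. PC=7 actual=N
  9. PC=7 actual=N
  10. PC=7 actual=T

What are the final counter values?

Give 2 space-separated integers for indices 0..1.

Answer: 1 1

Derivation:
Ev 1: PC=4 idx=0 pred=N actual=N -> ctr[0]=0
Ev 2: PC=4 idx=0 pred=N actual=N -> ctr[0]=0
Ev 3: PC=7 idx=1 pred=N actual=N -> ctr[1]=0
Ev 4: PC=7 idx=1 pred=N actual=N -> ctr[1]=0
Ev 5: PC=7 idx=1 pred=N actual=N -> ctr[1]=0
Ev 6: PC=4 idx=0 pred=N actual=T -> ctr[0]=1
Ev 7: PC=7 idx=1 pred=N actual=T -> ctr[1]=1
Ev 8: PC=7 idx=1 pred=N actual=N -> ctr[1]=0
Ev 9: PC=7 idx=1 pred=N actual=N -> ctr[1]=0
Ev 10: PC=7 idx=1 pred=N actual=T -> ctr[1]=1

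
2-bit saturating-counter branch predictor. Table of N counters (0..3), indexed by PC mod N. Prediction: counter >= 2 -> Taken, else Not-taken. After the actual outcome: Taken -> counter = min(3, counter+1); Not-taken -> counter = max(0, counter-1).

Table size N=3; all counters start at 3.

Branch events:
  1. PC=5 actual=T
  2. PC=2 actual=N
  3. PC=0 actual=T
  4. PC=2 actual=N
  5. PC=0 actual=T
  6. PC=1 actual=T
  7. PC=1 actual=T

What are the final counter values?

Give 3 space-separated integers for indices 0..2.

Ev 1: PC=5 idx=2 pred=T actual=T -> ctr[2]=3
Ev 2: PC=2 idx=2 pred=T actual=N -> ctr[2]=2
Ev 3: PC=0 idx=0 pred=T actual=T -> ctr[0]=3
Ev 4: PC=2 idx=2 pred=T actual=N -> ctr[2]=1
Ev 5: PC=0 idx=0 pred=T actual=T -> ctr[0]=3
Ev 6: PC=1 idx=1 pred=T actual=T -> ctr[1]=3
Ev 7: PC=1 idx=1 pred=T actual=T -> ctr[1]=3

Answer: 3 3 1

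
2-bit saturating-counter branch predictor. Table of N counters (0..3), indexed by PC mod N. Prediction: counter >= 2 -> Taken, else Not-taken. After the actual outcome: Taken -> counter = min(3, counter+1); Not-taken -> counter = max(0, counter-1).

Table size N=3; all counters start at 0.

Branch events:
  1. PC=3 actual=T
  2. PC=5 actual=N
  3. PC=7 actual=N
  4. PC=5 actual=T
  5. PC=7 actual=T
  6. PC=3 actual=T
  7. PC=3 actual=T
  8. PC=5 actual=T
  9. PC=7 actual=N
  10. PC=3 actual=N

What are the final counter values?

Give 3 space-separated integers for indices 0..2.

Answer: 2 0 2

Derivation:
Ev 1: PC=3 idx=0 pred=N actual=T -> ctr[0]=1
Ev 2: PC=5 idx=2 pred=N actual=N -> ctr[2]=0
Ev 3: PC=7 idx=1 pred=N actual=N -> ctr[1]=0
Ev 4: PC=5 idx=2 pred=N actual=T -> ctr[2]=1
Ev 5: PC=7 idx=1 pred=N actual=T -> ctr[1]=1
Ev 6: PC=3 idx=0 pred=N actual=T -> ctr[0]=2
Ev 7: PC=3 idx=0 pred=T actual=T -> ctr[0]=3
Ev 8: PC=5 idx=2 pred=N actual=T -> ctr[2]=2
Ev 9: PC=7 idx=1 pred=N actual=N -> ctr[1]=0
Ev 10: PC=3 idx=0 pred=T actual=N -> ctr[0]=2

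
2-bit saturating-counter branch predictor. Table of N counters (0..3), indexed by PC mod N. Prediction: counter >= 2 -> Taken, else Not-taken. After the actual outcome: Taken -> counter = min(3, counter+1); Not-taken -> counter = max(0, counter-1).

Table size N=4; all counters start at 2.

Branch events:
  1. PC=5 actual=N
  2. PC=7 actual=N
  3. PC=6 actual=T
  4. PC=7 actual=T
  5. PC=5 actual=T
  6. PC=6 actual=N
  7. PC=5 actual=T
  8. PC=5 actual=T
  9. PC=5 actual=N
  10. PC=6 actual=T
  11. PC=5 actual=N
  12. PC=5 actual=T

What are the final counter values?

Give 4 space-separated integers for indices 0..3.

Ev 1: PC=5 idx=1 pred=T actual=N -> ctr[1]=1
Ev 2: PC=7 idx=3 pred=T actual=N -> ctr[3]=1
Ev 3: PC=6 idx=2 pred=T actual=T -> ctr[2]=3
Ev 4: PC=7 idx=3 pred=N actual=T -> ctr[3]=2
Ev 5: PC=5 idx=1 pred=N actual=T -> ctr[1]=2
Ev 6: PC=6 idx=2 pred=T actual=N -> ctr[2]=2
Ev 7: PC=5 idx=1 pred=T actual=T -> ctr[1]=3
Ev 8: PC=5 idx=1 pred=T actual=T -> ctr[1]=3
Ev 9: PC=5 idx=1 pred=T actual=N -> ctr[1]=2
Ev 10: PC=6 idx=2 pred=T actual=T -> ctr[2]=3
Ev 11: PC=5 idx=1 pred=T actual=N -> ctr[1]=1
Ev 12: PC=5 idx=1 pred=N actual=T -> ctr[1]=2

Answer: 2 2 3 2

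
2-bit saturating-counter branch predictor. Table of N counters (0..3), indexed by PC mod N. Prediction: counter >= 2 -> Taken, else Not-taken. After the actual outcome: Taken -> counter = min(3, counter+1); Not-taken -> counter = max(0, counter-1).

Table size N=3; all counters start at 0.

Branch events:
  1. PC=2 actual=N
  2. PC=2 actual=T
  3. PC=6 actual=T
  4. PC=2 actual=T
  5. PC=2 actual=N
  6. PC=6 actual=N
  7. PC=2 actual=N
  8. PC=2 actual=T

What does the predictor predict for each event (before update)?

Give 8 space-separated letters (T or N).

Ev 1: PC=2 idx=2 pred=N actual=N -> ctr[2]=0
Ev 2: PC=2 idx=2 pred=N actual=T -> ctr[2]=1
Ev 3: PC=6 idx=0 pred=N actual=T -> ctr[0]=1
Ev 4: PC=2 idx=2 pred=N actual=T -> ctr[2]=2
Ev 5: PC=2 idx=2 pred=T actual=N -> ctr[2]=1
Ev 6: PC=6 idx=0 pred=N actual=N -> ctr[0]=0
Ev 7: PC=2 idx=2 pred=N actual=N -> ctr[2]=0
Ev 8: PC=2 idx=2 pred=N actual=T -> ctr[2]=1

Answer: N N N N T N N N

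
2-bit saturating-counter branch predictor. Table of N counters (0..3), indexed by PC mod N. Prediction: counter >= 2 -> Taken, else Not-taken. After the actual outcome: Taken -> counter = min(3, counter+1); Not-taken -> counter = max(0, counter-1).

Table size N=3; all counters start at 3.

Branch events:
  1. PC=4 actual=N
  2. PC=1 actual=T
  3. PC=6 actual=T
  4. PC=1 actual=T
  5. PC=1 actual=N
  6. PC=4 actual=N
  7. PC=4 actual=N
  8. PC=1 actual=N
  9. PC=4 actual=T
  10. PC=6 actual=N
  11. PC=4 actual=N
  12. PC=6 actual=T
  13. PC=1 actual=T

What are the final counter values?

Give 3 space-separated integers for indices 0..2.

Ev 1: PC=4 idx=1 pred=T actual=N -> ctr[1]=2
Ev 2: PC=1 idx=1 pred=T actual=T -> ctr[1]=3
Ev 3: PC=6 idx=0 pred=T actual=T -> ctr[0]=3
Ev 4: PC=1 idx=1 pred=T actual=T -> ctr[1]=3
Ev 5: PC=1 idx=1 pred=T actual=N -> ctr[1]=2
Ev 6: PC=4 idx=1 pred=T actual=N -> ctr[1]=1
Ev 7: PC=4 idx=1 pred=N actual=N -> ctr[1]=0
Ev 8: PC=1 idx=1 pred=N actual=N -> ctr[1]=0
Ev 9: PC=4 idx=1 pred=N actual=T -> ctr[1]=1
Ev 10: PC=6 idx=0 pred=T actual=N -> ctr[0]=2
Ev 11: PC=4 idx=1 pred=N actual=N -> ctr[1]=0
Ev 12: PC=6 idx=0 pred=T actual=T -> ctr[0]=3
Ev 13: PC=1 idx=1 pred=N actual=T -> ctr[1]=1

Answer: 3 1 3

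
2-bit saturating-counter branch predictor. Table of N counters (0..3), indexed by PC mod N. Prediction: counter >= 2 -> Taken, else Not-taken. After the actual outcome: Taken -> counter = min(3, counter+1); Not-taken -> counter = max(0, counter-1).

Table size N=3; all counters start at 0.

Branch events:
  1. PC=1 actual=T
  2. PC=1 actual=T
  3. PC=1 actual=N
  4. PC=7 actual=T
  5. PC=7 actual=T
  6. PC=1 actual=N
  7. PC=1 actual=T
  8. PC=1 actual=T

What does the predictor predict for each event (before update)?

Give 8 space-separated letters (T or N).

Answer: N N T N T T T T

Derivation:
Ev 1: PC=1 idx=1 pred=N actual=T -> ctr[1]=1
Ev 2: PC=1 idx=1 pred=N actual=T -> ctr[1]=2
Ev 3: PC=1 idx=1 pred=T actual=N -> ctr[1]=1
Ev 4: PC=7 idx=1 pred=N actual=T -> ctr[1]=2
Ev 5: PC=7 idx=1 pred=T actual=T -> ctr[1]=3
Ev 6: PC=1 idx=1 pred=T actual=N -> ctr[1]=2
Ev 7: PC=1 idx=1 pred=T actual=T -> ctr[1]=3
Ev 8: PC=1 idx=1 pred=T actual=T -> ctr[1]=3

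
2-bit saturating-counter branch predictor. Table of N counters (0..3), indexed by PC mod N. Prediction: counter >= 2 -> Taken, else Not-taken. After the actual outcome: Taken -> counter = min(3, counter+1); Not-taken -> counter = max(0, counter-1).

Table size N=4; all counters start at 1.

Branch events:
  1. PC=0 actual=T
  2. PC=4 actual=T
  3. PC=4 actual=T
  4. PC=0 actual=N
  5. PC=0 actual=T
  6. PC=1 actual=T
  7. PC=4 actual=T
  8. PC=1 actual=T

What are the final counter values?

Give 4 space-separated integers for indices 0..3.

Answer: 3 3 1 1

Derivation:
Ev 1: PC=0 idx=0 pred=N actual=T -> ctr[0]=2
Ev 2: PC=4 idx=0 pred=T actual=T -> ctr[0]=3
Ev 3: PC=4 idx=0 pred=T actual=T -> ctr[0]=3
Ev 4: PC=0 idx=0 pred=T actual=N -> ctr[0]=2
Ev 5: PC=0 idx=0 pred=T actual=T -> ctr[0]=3
Ev 6: PC=1 idx=1 pred=N actual=T -> ctr[1]=2
Ev 7: PC=4 idx=0 pred=T actual=T -> ctr[0]=3
Ev 8: PC=1 idx=1 pred=T actual=T -> ctr[1]=3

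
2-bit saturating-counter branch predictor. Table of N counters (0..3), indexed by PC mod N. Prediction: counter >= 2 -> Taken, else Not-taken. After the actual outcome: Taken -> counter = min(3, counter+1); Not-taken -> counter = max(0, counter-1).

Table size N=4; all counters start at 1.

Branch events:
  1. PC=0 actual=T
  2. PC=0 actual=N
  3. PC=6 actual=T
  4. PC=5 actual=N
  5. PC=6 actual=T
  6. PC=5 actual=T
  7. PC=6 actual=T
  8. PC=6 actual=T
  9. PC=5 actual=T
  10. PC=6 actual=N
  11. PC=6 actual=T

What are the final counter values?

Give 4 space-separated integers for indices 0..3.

Ev 1: PC=0 idx=0 pred=N actual=T -> ctr[0]=2
Ev 2: PC=0 idx=0 pred=T actual=N -> ctr[0]=1
Ev 3: PC=6 idx=2 pred=N actual=T -> ctr[2]=2
Ev 4: PC=5 idx=1 pred=N actual=N -> ctr[1]=0
Ev 5: PC=6 idx=2 pred=T actual=T -> ctr[2]=3
Ev 6: PC=5 idx=1 pred=N actual=T -> ctr[1]=1
Ev 7: PC=6 idx=2 pred=T actual=T -> ctr[2]=3
Ev 8: PC=6 idx=2 pred=T actual=T -> ctr[2]=3
Ev 9: PC=5 idx=1 pred=N actual=T -> ctr[1]=2
Ev 10: PC=6 idx=2 pred=T actual=N -> ctr[2]=2
Ev 11: PC=6 idx=2 pred=T actual=T -> ctr[2]=3

Answer: 1 2 3 1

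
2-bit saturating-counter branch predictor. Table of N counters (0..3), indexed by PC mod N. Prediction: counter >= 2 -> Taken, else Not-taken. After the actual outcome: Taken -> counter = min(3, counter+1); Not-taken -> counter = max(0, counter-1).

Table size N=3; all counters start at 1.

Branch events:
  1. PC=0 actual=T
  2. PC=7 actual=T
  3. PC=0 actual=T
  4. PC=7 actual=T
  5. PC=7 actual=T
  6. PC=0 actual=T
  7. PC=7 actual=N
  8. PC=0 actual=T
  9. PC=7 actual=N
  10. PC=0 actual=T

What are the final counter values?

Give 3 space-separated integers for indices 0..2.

Ev 1: PC=0 idx=0 pred=N actual=T -> ctr[0]=2
Ev 2: PC=7 idx=1 pred=N actual=T -> ctr[1]=2
Ev 3: PC=0 idx=0 pred=T actual=T -> ctr[0]=3
Ev 4: PC=7 idx=1 pred=T actual=T -> ctr[1]=3
Ev 5: PC=7 idx=1 pred=T actual=T -> ctr[1]=3
Ev 6: PC=0 idx=0 pred=T actual=T -> ctr[0]=3
Ev 7: PC=7 idx=1 pred=T actual=N -> ctr[1]=2
Ev 8: PC=0 idx=0 pred=T actual=T -> ctr[0]=3
Ev 9: PC=7 idx=1 pred=T actual=N -> ctr[1]=1
Ev 10: PC=0 idx=0 pred=T actual=T -> ctr[0]=3

Answer: 3 1 1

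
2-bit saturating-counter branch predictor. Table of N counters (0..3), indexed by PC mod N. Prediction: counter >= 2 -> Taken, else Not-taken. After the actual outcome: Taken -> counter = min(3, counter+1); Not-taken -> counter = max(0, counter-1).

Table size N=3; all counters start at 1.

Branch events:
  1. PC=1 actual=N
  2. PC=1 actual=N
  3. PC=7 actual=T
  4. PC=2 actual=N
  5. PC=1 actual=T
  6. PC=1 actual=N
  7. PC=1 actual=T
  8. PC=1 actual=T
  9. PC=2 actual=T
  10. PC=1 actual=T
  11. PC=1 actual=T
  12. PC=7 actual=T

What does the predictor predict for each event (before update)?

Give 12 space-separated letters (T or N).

Ev 1: PC=1 idx=1 pred=N actual=N -> ctr[1]=0
Ev 2: PC=1 idx=1 pred=N actual=N -> ctr[1]=0
Ev 3: PC=7 idx=1 pred=N actual=T -> ctr[1]=1
Ev 4: PC=2 idx=2 pred=N actual=N -> ctr[2]=0
Ev 5: PC=1 idx=1 pred=N actual=T -> ctr[1]=2
Ev 6: PC=1 idx=1 pred=T actual=N -> ctr[1]=1
Ev 7: PC=1 idx=1 pred=N actual=T -> ctr[1]=2
Ev 8: PC=1 idx=1 pred=T actual=T -> ctr[1]=3
Ev 9: PC=2 idx=2 pred=N actual=T -> ctr[2]=1
Ev 10: PC=1 idx=1 pred=T actual=T -> ctr[1]=3
Ev 11: PC=1 idx=1 pred=T actual=T -> ctr[1]=3
Ev 12: PC=7 idx=1 pred=T actual=T -> ctr[1]=3

Answer: N N N N N T N T N T T T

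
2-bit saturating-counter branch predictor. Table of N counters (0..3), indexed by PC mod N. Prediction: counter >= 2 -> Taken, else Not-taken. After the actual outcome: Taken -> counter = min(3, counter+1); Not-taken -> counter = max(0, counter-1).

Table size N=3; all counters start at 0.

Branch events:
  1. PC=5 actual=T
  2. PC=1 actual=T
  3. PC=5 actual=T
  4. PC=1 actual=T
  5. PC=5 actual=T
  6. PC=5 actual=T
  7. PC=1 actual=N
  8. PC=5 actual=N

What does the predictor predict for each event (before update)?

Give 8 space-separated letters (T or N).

Ev 1: PC=5 idx=2 pred=N actual=T -> ctr[2]=1
Ev 2: PC=1 idx=1 pred=N actual=T -> ctr[1]=1
Ev 3: PC=5 idx=2 pred=N actual=T -> ctr[2]=2
Ev 4: PC=1 idx=1 pred=N actual=T -> ctr[1]=2
Ev 5: PC=5 idx=2 pred=T actual=T -> ctr[2]=3
Ev 6: PC=5 idx=2 pred=T actual=T -> ctr[2]=3
Ev 7: PC=1 idx=1 pred=T actual=N -> ctr[1]=1
Ev 8: PC=5 idx=2 pred=T actual=N -> ctr[2]=2

Answer: N N N N T T T T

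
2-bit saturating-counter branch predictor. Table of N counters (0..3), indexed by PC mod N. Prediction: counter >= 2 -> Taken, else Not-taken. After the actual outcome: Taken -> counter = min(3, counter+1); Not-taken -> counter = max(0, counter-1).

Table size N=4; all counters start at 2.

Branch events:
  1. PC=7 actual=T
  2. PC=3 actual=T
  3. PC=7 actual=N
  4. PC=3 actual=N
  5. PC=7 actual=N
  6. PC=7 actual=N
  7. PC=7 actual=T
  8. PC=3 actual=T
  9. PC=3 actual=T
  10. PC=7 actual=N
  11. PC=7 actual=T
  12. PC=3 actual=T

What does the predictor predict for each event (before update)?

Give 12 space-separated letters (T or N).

Answer: T T T T N N N N T T T T

Derivation:
Ev 1: PC=7 idx=3 pred=T actual=T -> ctr[3]=3
Ev 2: PC=3 idx=3 pred=T actual=T -> ctr[3]=3
Ev 3: PC=7 idx=3 pred=T actual=N -> ctr[3]=2
Ev 4: PC=3 idx=3 pred=T actual=N -> ctr[3]=1
Ev 5: PC=7 idx=3 pred=N actual=N -> ctr[3]=0
Ev 6: PC=7 idx=3 pred=N actual=N -> ctr[3]=0
Ev 7: PC=7 idx=3 pred=N actual=T -> ctr[3]=1
Ev 8: PC=3 idx=3 pred=N actual=T -> ctr[3]=2
Ev 9: PC=3 idx=3 pred=T actual=T -> ctr[3]=3
Ev 10: PC=7 idx=3 pred=T actual=N -> ctr[3]=2
Ev 11: PC=7 idx=3 pred=T actual=T -> ctr[3]=3
Ev 12: PC=3 idx=3 pred=T actual=T -> ctr[3]=3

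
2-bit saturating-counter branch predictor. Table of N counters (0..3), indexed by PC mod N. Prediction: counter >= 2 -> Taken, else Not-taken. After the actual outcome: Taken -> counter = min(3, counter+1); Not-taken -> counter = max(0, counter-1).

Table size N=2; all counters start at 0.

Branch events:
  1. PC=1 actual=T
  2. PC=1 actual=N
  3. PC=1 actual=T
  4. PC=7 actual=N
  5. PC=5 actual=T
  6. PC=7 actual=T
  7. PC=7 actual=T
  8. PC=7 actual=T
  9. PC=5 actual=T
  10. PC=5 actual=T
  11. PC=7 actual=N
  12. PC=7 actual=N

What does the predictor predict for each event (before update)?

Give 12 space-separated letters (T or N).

Answer: N N N N N N T T T T T T

Derivation:
Ev 1: PC=1 idx=1 pred=N actual=T -> ctr[1]=1
Ev 2: PC=1 idx=1 pred=N actual=N -> ctr[1]=0
Ev 3: PC=1 idx=1 pred=N actual=T -> ctr[1]=1
Ev 4: PC=7 idx=1 pred=N actual=N -> ctr[1]=0
Ev 5: PC=5 idx=1 pred=N actual=T -> ctr[1]=1
Ev 6: PC=7 idx=1 pred=N actual=T -> ctr[1]=2
Ev 7: PC=7 idx=1 pred=T actual=T -> ctr[1]=3
Ev 8: PC=7 idx=1 pred=T actual=T -> ctr[1]=3
Ev 9: PC=5 idx=1 pred=T actual=T -> ctr[1]=3
Ev 10: PC=5 idx=1 pred=T actual=T -> ctr[1]=3
Ev 11: PC=7 idx=1 pred=T actual=N -> ctr[1]=2
Ev 12: PC=7 idx=1 pred=T actual=N -> ctr[1]=1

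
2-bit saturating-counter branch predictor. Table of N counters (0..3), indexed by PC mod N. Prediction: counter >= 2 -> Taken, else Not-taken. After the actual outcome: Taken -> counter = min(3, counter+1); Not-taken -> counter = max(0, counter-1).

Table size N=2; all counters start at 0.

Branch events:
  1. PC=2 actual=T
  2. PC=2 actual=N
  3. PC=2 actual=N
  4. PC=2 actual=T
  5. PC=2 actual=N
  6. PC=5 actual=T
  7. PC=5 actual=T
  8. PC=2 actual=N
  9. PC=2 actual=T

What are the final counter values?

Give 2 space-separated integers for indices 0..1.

Answer: 1 2

Derivation:
Ev 1: PC=2 idx=0 pred=N actual=T -> ctr[0]=1
Ev 2: PC=2 idx=0 pred=N actual=N -> ctr[0]=0
Ev 3: PC=2 idx=0 pred=N actual=N -> ctr[0]=0
Ev 4: PC=2 idx=0 pred=N actual=T -> ctr[0]=1
Ev 5: PC=2 idx=0 pred=N actual=N -> ctr[0]=0
Ev 6: PC=5 idx=1 pred=N actual=T -> ctr[1]=1
Ev 7: PC=5 idx=1 pred=N actual=T -> ctr[1]=2
Ev 8: PC=2 idx=0 pred=N actual=N -> ctr[0]=0
Ev 9: PC=2 idx=0 pred=N actual=T -> ctr[0]=1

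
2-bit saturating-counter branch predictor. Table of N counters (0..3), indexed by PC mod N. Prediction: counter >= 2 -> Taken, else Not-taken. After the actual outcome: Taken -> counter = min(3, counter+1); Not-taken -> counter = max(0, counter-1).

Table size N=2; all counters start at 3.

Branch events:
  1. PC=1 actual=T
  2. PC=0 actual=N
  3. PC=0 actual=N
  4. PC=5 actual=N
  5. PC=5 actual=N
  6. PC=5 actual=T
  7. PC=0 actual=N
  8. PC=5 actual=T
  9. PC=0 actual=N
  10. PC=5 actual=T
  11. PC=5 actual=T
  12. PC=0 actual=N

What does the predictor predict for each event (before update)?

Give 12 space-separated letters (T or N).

Ev 1: PC=1 idx=1 pred=T actual=T -> ctr[1]=3
Ev 2: PC=0 idx=0 pred=T actual=N -> ctr[0]=2
Ev 3: PC=0 idx=0 pred=T actual=N -> ctr[0]=1
Ev 4: PC=5 idx=1 pred=T actual=N -> ctr[1]=2
Ev 5: PC=5 idx=1 pred=T actual=N -> ctr[1]=1
Ev 6: PC=5 idx=1 pred=N actual=T -> ctr[1]=2
Ev 7: PC=0 idx=0 pred=N actual=N -> ctr[0]=0
Ev 8: PC=5 idx=1 pred=T actual=T -> ctr[1]=3
Ev 9: PC=0 idx=0 pred=N actual=N -> ctr[0]=0
Ev 10: PC=5 idx=1 pred=T actual=T -> ctr[1]=3
Ev 11: PC=5 idx=1 pred=T actual=T -> ctr[1]=3
Ev 12: PC=0 idx=0 pred=N actual=N -> ctr[0]=0

Answer: T T T T T N N T N T T N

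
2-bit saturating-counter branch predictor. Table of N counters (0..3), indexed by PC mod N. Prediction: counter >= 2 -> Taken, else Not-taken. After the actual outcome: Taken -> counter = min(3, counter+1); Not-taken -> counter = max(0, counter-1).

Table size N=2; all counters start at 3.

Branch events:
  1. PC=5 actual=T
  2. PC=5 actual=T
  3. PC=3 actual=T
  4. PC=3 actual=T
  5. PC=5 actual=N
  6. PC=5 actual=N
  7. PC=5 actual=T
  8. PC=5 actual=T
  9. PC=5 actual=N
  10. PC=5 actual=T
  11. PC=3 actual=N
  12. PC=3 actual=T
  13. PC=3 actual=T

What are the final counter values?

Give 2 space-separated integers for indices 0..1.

Answer: 3 3

Derivation:
Ev 1: PC=5 idx=1 pred=T actual=T -> ctr[1]=3
Ev 2: PC=5 idx=1 pred=T actual=T -> ctr[1]=3
Ev 3: PC=3 idx=1 pred=T actual=T -> ctr[1]=3
Ev 4: PC=3 idx=1 pred=T actual=T -> ctr[1]=3
Ev 5: PC=5 idx=1 pred=T actual=N -> ctr[1]=2
Ev 6: PC=5 idx=1 pred=T actual=N -> ctr[1]=1
Ev 7: PC=5 idx=1 pred=N actual=T -> ctr[1]=2
Ev 8: PC=5 idx=1 pred=T actual=T -> ctr[1]=3
Ev 9: PC=5 idx=1 pred=T actual=N -> ctr[1]=2
Ev 10: PC=5 idx=1 pred=T actual=T -> ctr[1]=3
Ev 11: PC=3 idx=1 pred=T actual=N -> ctr[1]=2
Ev 12: PC=3 idx=1 pred=T actual=T -> ctr[1]=3
Ev 13: PC=3 idx=1 pred=T actual=T -> ctr[1]=3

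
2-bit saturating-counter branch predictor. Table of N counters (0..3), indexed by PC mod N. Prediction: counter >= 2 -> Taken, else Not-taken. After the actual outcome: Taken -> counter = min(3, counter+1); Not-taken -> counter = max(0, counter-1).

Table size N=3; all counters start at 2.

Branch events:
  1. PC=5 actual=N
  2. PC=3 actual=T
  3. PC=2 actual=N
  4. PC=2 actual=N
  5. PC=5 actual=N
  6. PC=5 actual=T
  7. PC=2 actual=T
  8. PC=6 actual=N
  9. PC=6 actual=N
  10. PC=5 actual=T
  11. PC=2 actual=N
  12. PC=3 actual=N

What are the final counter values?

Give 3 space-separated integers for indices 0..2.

Answer: 0 2 2

Derivation:
Ev 1: PC=5 idx=2 pred=T actual=N -> ctr[2]=1
Ev 2: PC=3 idx=0 pred=T actual=T -> ctr[0]=3
Ev 3: PC=2 idx=2 pred=N actual=N -> ctr[2]=0
Ev 4: PC=2 idx=2 pred=N actual=N -> ctr[2]=0
Ev 5: PC=5 idx=2 pred=N actual=N -> ctr[2]=0
Ev 6: PC=5 idx=2 pred=N actual=T -> ctr[2]=1
Ev 7: PC=2 idx=2 pred=N actual=T -> ctr[2]=2
Ev 8: PC=6 idx=0 pred=T actual=N -> ctr[0]=2
Ev 9: PC=6 idx=0 pred=T actual=N -> ctr[0]=1
Ev 10: PC=5 idx=2 pred=T actual=T -> ctr[2]=3
Ev 11: PC=2 idx=2 pred=T actual=N -> ctr[2]=2
Ev 12: PC=3 idx=0 pred=N actual=N -> ctr[0]=0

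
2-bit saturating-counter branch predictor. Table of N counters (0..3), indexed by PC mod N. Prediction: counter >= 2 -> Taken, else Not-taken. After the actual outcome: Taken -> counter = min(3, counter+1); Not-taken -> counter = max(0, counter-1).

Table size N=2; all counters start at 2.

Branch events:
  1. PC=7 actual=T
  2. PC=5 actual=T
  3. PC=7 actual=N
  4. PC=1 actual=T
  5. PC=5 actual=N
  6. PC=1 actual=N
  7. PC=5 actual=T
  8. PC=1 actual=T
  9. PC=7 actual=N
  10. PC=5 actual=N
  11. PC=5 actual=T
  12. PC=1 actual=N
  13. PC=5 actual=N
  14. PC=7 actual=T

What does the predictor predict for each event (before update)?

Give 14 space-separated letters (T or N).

Answer: T T T T T T N T T T N T N N

Derivation:
Ev 1: PC=7 idx=1 pred=T actual=T -> ctr[1]=3
Ev 2: PC=5 idx=1 pred=T actual=T -> ctr[1]=3
Ev 3: PC=7 idx=1 pred=T actual=N -> ctr[1]=2
Ev 4: PC=1 idx=1 pred=T actual=T -> ctr[1]=3
Ev 5: PC=5 idx=1 pred=T actual=N -> ctr[1]=2
Ev 6: PC=1 idx=1 pred=T actual=N -> ctr[1]=1
Ev 7: PC=5 idx=1 pred=N actual=T -> ctr[1]=2
Ev 8: PC=1 idx=1 pred=T actual=T -> ctr[1]=3
Ev 9: PC=7 idx=1 pred=T actual=N -> ctr[1]=2
Ev 10: PC=5 idx=1 pred=T actual=N -> ctr[1]=1
Ev 11: PC=5 idx=1 pred=N actual=T -> ctr[1]=2
Ev 12: PC=1 idx=1 pred=T actual=N -> ctr[1]=1
Ev 13: PC=5 idx=1 pred=N actual=N -> ctr[1]=0
Ev 14: PC=7 idx=1 pred=N actual=T -> ctr[1]=1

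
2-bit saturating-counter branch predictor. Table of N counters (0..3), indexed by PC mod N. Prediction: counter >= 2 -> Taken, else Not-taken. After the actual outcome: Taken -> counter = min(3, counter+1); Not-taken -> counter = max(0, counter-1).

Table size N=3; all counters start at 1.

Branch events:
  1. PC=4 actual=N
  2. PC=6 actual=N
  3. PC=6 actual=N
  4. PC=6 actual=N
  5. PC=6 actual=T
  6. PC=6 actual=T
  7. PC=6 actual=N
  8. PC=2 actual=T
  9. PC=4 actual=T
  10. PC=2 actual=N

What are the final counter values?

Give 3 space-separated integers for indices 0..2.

Ev 1: PC=4 idx=1 pred=N actual=N -> ctr[1]=0
Ev 2: PC=6 idx=0 pred=N actual=N -> ctr[0]=0
Ev 3: PC=6 idx=0 pred=N actual=N -> ctr[0]=0
Ev 4: PC=6 idx=0 pred=N actual=N -> ctr[0]=0
Ev 5: PC=6 idx=0 pred=N actual=T -> ctr[0]=1
Ev 6: PC=6 idx=0 pred=N actual=T -> ctr[0]=2
Ev 7: PC=6 idx=0 pred=T actual=N -> ctr[0]=1
Ev 8: PC=2 idx=2 pred=N actual=T -> ctr[2]=2
Ev 9: PC=4 idx=1 pred=N actual=T -> ctr[1]=1
Ev 10: PC=2 idx=2 pred=T actual=N -> ctr[2]=1

Answer: 1 1 1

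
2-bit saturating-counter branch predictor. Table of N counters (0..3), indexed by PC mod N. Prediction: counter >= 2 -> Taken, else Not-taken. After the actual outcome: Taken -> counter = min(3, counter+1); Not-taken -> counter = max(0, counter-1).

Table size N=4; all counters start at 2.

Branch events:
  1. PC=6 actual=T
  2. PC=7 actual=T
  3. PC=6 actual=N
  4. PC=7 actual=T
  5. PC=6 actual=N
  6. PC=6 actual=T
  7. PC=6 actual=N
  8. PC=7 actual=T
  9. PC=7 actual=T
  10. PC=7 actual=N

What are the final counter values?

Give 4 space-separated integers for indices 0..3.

Ev 1: PC=6 idx=2 pred=T actual=T -> ctr[2]=3
Ev 2: PC=7 idx=3 pred=T actual=T -> ctr[3]=3
Ev 3: PC=6 idx=2 pred=T actual=N -> ctr[2]=2
Ev 4: PC=7 idx=3 pred=T actual=T -> ctr[3]=3
Ev 5: PC=6 idx=2 pred=T actual=N -> ctr[2]=1
Ev 6: PC=6 idx=2 pred=N actual=T -> ctr[2]=2
Ev 7: PC=6 idx=2 pred=T actual=N -> ctr[2]=1
Ev 8: PC=7 idx=3 pred=T actual=T -> ctr[3]=3
Ev 9: PC=7 idx=3 pred=T actual=T -> ctr[3]=3
Ev 10: PC=7 idx=3 pred=T actual=N -> ctr[3]=2

Answer: 2 2 1 2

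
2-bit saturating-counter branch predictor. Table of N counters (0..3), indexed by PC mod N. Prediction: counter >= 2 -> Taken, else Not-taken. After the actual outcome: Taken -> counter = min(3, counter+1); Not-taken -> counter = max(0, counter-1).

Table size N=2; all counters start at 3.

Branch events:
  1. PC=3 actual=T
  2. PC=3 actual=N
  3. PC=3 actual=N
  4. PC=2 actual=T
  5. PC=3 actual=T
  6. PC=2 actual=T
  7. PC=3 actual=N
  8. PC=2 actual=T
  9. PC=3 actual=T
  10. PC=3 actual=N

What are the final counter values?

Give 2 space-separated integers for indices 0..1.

Ev 1: PC=3 idx=1 pred=T actual=T -> ctr[1]=3
Ev 2: PC=3 idx=1 pred=T actual=N -> ctr[1]=2
Ev 3: PC=3 idx=1 pred=T actual=N -> ctr[1]=1
Ev 4: PC=2 idx=0 pred=T actual=T -> ctr[0]=3
Ev 5: PC=3 idx=1 pred=N actual=T -> ctr[1]=2
Ev 6: PC=2 idx=0 pred=T actual=T -> ctr[0]=3
Ev 7: PC=3 idx=1 pred=T actual=N -> ctr[1]=1
Ev 8: PC=2 idx=0 pred=T actual=T -> ctr[0]=3
Ev 9: PC=3 idx=1 pred=N actual=T -> ctr[1]=2
Ev 10: PC=3 idx=1 pred=T actual=N -> ctr[1]=1

Answer: 3 1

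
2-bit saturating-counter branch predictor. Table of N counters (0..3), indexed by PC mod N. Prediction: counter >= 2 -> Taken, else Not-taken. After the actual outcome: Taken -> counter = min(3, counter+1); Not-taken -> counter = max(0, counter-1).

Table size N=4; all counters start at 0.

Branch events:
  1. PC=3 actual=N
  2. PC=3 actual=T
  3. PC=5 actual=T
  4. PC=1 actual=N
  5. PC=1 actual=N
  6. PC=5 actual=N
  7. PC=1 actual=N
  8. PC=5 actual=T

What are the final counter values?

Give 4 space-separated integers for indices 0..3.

Answer: 0 1 0 1

Derivation:
Ev 1: PC=3 idx=3 pred=N actual=N -> ctr[3]=0
Ev 2: PC=3 idx=3 pred=N actual=T -> ctr[3]=1
Ev 3: PC=5 idx=1 pred=N actual=T -> ctr[1]=1
Ev 4: PC=1 idx=1 pred=N actual=N -> ctr[1]=0
Ev 5: PC=1 idx=1 pred=N actual=N -> ctr[1]=0
Ev 6: PC=5 idx=1 pred=N actual=N -> ctr[1]=0
Ev 7: PC=1 idx=1 pred=N actual=N -> ctr[1]=0
Ev 8: PC=5 idx=1 pred=N actual=T -> ctr[1]=1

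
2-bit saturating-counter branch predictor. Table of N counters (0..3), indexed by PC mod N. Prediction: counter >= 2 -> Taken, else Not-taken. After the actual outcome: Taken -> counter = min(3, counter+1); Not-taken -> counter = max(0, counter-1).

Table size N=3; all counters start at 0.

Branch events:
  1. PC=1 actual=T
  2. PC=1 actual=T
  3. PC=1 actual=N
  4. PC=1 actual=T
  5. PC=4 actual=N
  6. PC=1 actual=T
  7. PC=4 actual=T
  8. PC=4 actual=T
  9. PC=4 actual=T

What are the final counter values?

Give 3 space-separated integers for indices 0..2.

Ev 1: PC=1 idx=1 pred=N actual=T -> ctr[1]=1
Ev 2: PC=1 idx=1 pred=N actual=T -> ctr[1]=2
Ev 3: PC=1 idx=1 pred=T actual=N -> ctr[1]=1
Ev 4: PC=1 idx=1 pred=N actual=T -> ctr[1]=2
Ev 5: PC=4 idx=1 pred=T actual=N -> ctr[1]=1
Ev 6: PC=1 idx=1 pred=N actual=T -> ctr[1]=2
Ev 7: PC=4 idx=1 pred=T actual=T -> ctr[1]=3
Ev 8: PC=4 idx=1 pred=T actual=T -> ctr[1]=3
Ev 9: PC=4 idx=1 pred=T actual=T -> ctr[1]=3

Answer: 0 3 0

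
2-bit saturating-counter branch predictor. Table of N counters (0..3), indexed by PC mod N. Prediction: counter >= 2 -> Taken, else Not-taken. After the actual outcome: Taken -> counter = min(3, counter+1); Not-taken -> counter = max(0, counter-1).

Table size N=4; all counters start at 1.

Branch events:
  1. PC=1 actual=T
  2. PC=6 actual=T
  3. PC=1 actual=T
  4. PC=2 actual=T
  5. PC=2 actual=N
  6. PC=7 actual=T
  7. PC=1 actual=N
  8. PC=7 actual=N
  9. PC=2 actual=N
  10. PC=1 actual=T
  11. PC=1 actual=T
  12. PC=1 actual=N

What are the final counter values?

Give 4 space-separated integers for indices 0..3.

Ev 1: PC=1 idx=1 pred=N actual=T -> ctr[1]=2
Ev 2: PC=6 idx=2 pred=N actual=T -> ctr[2]=2
Ev 3: PC=1 idx=1 pred=T actual=T -> ctr[1]=3
Ev 4: PC=2 idx=2 pred=T actual=T -> ctr[2]=3
Ev 5: PC=2 idx=2 pred=T actual=N -> ctr[2]=2
Ev 6: PC=7 idx=3 pred=N actual=T -> ctr[3]=2
Ev 7: PC=1 idx=1 pred=T actual=N -> ctr[1]=2
Ev 8: PC=7 idx=3 pred=T actual=N -> ctr[3]=1
Ev 9: PC=2 idx=2 pred=T actual=N -> ctr[2]=1
Ev 10: PC=1 idx=1 pred=T actual=T -> ctr[1]=3
Ev 11: PC=1 idx=1 pred=T actual=T -> ctr[1]=3
Ev 12: PC=1 idx=1 pred=T actual=N -> ctr[1]=2

Answer: 1 2 1 1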